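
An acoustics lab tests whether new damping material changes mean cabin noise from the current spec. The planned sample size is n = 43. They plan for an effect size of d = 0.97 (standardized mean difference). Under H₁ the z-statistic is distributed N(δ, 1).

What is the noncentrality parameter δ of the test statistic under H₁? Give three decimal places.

δ ≈ 6.361

The noncentrality parameter scales effect size by the design's sample-size factor: δ = d·√n = 0.97 × √43 = 6.3607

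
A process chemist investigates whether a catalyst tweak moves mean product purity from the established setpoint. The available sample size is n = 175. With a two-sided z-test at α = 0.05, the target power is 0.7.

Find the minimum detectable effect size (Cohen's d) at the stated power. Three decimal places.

d ≈ 0.188

Need Φ(δ − 1.960) = 0.7, so δ = 1.960 + 0.524 = 2.484.
(Lower-tail contribution to power is negligible for δ > 0.)
δ = d·√n ⇒ d = δ/√n = 2.484/√175 = 0.1878.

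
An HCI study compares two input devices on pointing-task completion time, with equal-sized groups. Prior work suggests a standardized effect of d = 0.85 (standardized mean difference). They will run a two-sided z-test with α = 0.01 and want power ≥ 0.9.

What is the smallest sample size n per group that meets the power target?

Set Φ(δ − 2.576) = 0.9; then δ − 2.576 = Φ⁻¹(0.9) = 1.282, giving δ = 3.857.
(The Φ(−δ − z_{α/2}) term is vanishingly small for δ > 0 and is dropped in the standard sample-size formula.)
δ = d·√(n/2) ⇒ n = 2(δ/d)² = 2 × (3.857 / 0.85)² = 41.19.
Rounding up, n = 42 per group.

n = 42 per group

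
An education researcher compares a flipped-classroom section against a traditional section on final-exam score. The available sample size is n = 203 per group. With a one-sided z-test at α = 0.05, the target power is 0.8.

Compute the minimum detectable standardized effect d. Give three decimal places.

Need Φ(δ − 1.645) = 0.8, so δ = 1.645 + 0.842 = 2.486.
δ = d·√(n/2) ⇒ d = δ/√(n/2) = 2.486/√(203/2) = 0.2468.

d ≈ 0.247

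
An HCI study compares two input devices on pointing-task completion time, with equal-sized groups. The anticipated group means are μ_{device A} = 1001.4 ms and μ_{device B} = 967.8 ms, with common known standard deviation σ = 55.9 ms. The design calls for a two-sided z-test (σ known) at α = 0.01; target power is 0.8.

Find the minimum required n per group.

n = 65 per group

Standardized effect: d = |μ_{device A} − μ_{device B}| / σ = |1001.4 − 967.8| / 55.9 = 0.6011
For power 0.8 need Φ(δ − z_{0.005}) = 0.8, so δ = z_{0.005} + z_{0.20} = 2.576 + 0.842 = 3.417.
(For δ > 0 the lower-tail rejection region contributes negligibly to power, so the one-term inversion is standard.)
δ = d·√(n/2) ⇒ n = 2(δ/d)² = 2 × (3.417 / 0.6011)² = 64.65.
Round up to the next whole unit.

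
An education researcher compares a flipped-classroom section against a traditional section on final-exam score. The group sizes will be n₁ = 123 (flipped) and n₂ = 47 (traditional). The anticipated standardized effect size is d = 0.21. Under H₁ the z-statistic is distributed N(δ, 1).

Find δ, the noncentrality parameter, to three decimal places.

δ ≈ 1.225

δ = d / √(1/n₁ + 1/n₂) = 0.21 / √(1/123 + 1/47) = 1.2246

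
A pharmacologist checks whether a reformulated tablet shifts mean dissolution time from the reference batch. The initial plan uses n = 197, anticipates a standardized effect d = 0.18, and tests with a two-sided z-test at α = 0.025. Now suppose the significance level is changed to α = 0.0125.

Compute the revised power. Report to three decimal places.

δ = d·√n = 0.18 × √197 = 2.5264 (unchanged). New critical value: z_{0.0063} = 2.498.
Revised power = Φ(δ − 2.498) + Φ(−δ − 2.498) = Φ(0.029) + Φ(-5.024) = 0.5115 + 0.0000 = 0.5115.

Power ≈ 0.511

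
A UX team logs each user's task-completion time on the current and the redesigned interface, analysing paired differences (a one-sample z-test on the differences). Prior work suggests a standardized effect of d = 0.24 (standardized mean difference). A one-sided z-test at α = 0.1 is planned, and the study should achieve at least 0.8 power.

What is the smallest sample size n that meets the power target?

Set Φ(δ − 1.282) = 0.8; then δ − 1.282 = Φ⁻¹(0.8) = 0.842, giving δ = 2.123.
δ = d·√n ⇒ n = (δ/d)² = (2.123 / 0.24)² = 78.26.
Rounding up, n = 79.

n = 79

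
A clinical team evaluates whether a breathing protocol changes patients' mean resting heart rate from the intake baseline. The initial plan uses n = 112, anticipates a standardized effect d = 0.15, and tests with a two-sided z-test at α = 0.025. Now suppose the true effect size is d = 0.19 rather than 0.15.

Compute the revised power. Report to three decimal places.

With d = 0.19: δ = d·√n = 0.19 × √112 = 2.0108. Critical value z_{0.0125} = 2.241.
Revised power = Φ(δ − 2.241) + Φ(−δ − 2.241) = Φ(-0.231) + Φ(-4.252) = 0.4088 + 0.0000 = 0.4088.

Power ≈ 0.409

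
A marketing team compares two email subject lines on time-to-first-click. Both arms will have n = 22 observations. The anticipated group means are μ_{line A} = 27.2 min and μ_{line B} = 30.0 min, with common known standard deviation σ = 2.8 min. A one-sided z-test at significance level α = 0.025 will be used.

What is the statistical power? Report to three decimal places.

Power ≈ 0.913

Standardized effect: d = |μ_{line A} − μ_{line B}| / σ = |27.2 − 30.0| / 2.8 = 1.0000
Noncentrality parameter: δ = d·√(n/2) = 1.0000 × √(22/2) = 3.3166
Critical value for a one-sided test at α = 0.025: z_α = 1.960.
Power = Φ(δ − 1.960) = Φ(1.357) = 0.9126.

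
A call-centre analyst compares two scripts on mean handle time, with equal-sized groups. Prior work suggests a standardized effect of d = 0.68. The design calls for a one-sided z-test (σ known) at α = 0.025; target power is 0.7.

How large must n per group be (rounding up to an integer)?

n = 27 per group

Set Φ(δ − 1.960) = 0.7; then δ − 1.960 = Φ⁻¹(0.7) = 0.524, giving δ = 2.484.
δ = d·√(n/2) ⇒ n = 2(δ/d)² = 2 × (2.484 / 0.68)² = 26.70.
Round up to the next whole unit.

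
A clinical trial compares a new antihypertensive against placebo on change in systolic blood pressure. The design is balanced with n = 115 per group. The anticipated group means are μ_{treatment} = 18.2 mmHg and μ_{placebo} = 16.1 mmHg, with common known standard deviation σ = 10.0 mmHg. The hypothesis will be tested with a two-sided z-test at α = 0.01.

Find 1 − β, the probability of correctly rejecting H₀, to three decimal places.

Standardized effect: d = |μ_{treatment} − μ_{placebo}| / σ = |18.2 − 16.1| / 10.0 = 0.2100
Noncentrality parameter: δ = d·√(n/2) = 0.2100 × √(115/2) = 1.5924
Two-sided α = 0.01 → critical value z_{0.005} = 2.576.
Power = Φ(δ − 2.576) + Φ(−δ − 2.576) = Φ(-0.983) + Φ(-4.168) = 0.1627 + 0.0000 = 0.1627.

Power ≈ 0.163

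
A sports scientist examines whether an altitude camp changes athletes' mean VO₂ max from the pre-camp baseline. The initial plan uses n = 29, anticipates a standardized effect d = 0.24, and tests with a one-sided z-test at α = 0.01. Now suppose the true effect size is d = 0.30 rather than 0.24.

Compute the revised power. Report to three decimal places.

With d = 0.30: δ = d·√n = 0.30 × √29 = 1.6155. Critical value z_{0.01} = 2.326.
Revised power = P(Z > 2.326 − δ) = Φ(-0.711) = 0.2386.

Power ≈ 0.239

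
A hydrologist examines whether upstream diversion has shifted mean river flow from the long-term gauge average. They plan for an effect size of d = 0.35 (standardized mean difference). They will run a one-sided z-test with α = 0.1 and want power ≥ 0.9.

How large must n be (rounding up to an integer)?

n = 54

Set Φ(δ − 1.282) = 0.9; then δ − 1.282 = Φ⁻¹(0.9) = 1.282, giving δ = 2.563.
δ = d·√n ⇒ n = (δ/d)² = (2.563 / 0.35)² = 53.63.
Rounding up, n = 54.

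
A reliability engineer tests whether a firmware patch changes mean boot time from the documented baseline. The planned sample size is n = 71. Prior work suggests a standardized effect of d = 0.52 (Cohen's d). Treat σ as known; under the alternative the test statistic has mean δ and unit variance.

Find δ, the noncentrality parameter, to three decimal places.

δ ≈ 4.382

The noncentrality parameter scales effect size by the design's sample-size factor: δ = d·√n = 0.52 × √71 = 4.3816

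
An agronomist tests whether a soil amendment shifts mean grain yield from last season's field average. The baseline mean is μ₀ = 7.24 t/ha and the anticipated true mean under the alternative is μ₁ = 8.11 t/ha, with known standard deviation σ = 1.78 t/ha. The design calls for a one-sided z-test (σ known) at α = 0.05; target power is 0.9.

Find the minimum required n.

Standardized effect: d = |μ₁ − μ₀| / σ = |8.11 − 7.24| / 1.78 = 0.4888
For power 0.9 need Φ(δ − z_{0.05}) = 0.9, so δ = z_{0.05} + z_{0.10} = 1.645 + 1.282 = 2.926.
δ = d·√n ⇒ n = (δ/d)² = (2.926 / 0.4888)² = 35.85.
Rounding up, n = 36.

n = 36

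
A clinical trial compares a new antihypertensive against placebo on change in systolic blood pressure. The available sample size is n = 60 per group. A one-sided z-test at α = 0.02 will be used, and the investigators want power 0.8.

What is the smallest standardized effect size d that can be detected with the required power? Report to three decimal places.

d ≈ 0.529

Need Φ(δ − 2.054) = 0.8, so δ = 2.054 + 0.842 = 2.895.
δ = d·√(n/2) ⇒ d = δ/√(n/2) = 2.895/√(60/2) = 0.5286.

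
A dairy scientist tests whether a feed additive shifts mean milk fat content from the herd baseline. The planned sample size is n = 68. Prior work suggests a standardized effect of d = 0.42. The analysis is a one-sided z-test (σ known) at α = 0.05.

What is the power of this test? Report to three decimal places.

Power ≈ 0.966

Noncentrality parameter: δ = d·√n = 0.42 × √68 = 3.4634
One-sided α = 0.05 → critical value z_{0.05} = 1.645.
Power = P(Z > 1.645 − δ) = Φ(1.819) = 0.9655.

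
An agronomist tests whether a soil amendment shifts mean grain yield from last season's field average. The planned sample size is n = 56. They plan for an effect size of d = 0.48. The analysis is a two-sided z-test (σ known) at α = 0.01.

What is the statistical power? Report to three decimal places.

Power ≈ 0.845

Noncentrality parameter: λ = d·√n = 0.48 × √56 = 3.5920
Critical value for a two-sided test at α = 0.01: z_{α/2} = 2.576.
Power = Φ(λ − 2.576) + Φ(−λ − 2.576) = Φ(1.016) + Φ(-6.168) = 0.8452 + 0.0000 = 0.8452.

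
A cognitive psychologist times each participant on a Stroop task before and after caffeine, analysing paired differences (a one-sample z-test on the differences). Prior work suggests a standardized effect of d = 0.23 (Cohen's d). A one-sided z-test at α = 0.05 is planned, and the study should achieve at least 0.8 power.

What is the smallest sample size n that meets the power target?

For power 0.8 need Φ(δ − z_{0.05}) = 0.8, so δ = z_{0.05} + z_{0.20} = 1.645 + 0.842 = 2.486.
δ = d·√n ⇒ n = (δ/d)² = (2.486 / 0.23)² = 116.87.
Rounding up, n = 117.

n = 117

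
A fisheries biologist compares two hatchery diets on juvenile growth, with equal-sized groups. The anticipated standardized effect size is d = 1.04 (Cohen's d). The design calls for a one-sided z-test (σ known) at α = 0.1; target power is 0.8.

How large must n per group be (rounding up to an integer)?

Set Φ(δ − 1.282) = 0.8; then δ − 1.282 = Φ⁻¹(0.8) = 0.842, giving δ = 2.123.
δ = d·√(n/2) ⇒ n = 2(δ/d)² = 2 × (2.123 / 1.04)² = 8.34.
Round up to the next whole unit.

n = 9 per group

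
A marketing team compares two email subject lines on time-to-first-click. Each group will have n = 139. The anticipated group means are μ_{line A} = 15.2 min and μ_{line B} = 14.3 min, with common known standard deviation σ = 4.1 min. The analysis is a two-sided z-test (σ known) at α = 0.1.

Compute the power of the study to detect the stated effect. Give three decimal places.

Power ≈ 0.574

Standardized effect: d = |μ_{line A} − μ_{line B}| / σ = |15.2 − 14.3| / 4.1 = 0.2195
Noncentrality parameter: δ = d·√(n/2) = 0.2195 × √(139/2) = 1.8300
Critical value for a two-sided test at α = 0.1: z_{α/2} = 1.645.
Power = Φ(δ − 1.645) + Φ(−δ − 1.645) = Φ(0.185) + Φ(-3.475) = 0.5734 + 0.0003 = 0.5737.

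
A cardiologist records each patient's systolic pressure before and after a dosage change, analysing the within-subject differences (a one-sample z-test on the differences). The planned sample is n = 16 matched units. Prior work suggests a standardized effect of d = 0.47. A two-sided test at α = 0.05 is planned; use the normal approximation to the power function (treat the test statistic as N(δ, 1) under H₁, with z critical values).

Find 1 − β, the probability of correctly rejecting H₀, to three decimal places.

Noncentrality parameter: δ = d·√n = 0.47 × √16 = 1.8800
Two-sided α = 0.05 → critical value z_{0.025} = 1.960.
Power = Φ(δ − 1.960) + Φ(−δ − 1.960) = Φ(-0.080) + Φ(-3.840) = 0.4681 + 0.0001 = 0.4682.

Power ≈ 0.468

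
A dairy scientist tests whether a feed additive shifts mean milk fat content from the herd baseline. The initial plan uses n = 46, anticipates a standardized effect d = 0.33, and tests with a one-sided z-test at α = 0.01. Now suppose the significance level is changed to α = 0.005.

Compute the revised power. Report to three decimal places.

Power ≈ 0.368

δ = d·√n = 0.33 × √46 = 2.2382 (unchanged). New critical value: z_{0.005} = 2.576.
Revised power = Φ(δ − 2.576) = Φ(-0.338) = 0.3678.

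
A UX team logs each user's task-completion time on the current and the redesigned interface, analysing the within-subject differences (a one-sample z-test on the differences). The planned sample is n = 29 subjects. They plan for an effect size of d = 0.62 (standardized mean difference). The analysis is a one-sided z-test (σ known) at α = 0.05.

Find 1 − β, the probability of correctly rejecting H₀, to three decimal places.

Noncentrality parameter: λ = d·√n = 0.62 × √29 = 3.3388
Critical value for a one-sided test at α = 0.05: z_α = 1.645.
Power = Φ(λ − 1.645) = Φ(1.694) = 0.9549.

Power ≈ 0.955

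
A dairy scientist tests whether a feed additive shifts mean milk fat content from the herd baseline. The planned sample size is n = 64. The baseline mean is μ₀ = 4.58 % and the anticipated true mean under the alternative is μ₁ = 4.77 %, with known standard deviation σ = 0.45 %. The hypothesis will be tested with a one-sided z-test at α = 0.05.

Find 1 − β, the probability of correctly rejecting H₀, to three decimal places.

Power ≈ 0.958

Standardized effect: d = |μ₁ − μ₀| / σ = |4.77 − 4.58| / 0.45 = 0.4222
Noncentrality parameter: δ = d·√n = 0.4222 × √64 = 3.3778
One-sided α = 0.05 → critical value z_{0.05} = 1.645.
Power = P(Z > 1.645 − δ) = Φ(1.733) = 0.9584.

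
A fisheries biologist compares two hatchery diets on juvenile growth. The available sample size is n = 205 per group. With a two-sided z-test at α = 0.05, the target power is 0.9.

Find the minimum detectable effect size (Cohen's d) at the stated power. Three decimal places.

d ≈ 0.320

Need Φ(δ − 1.960) = 0.9, so δ = 1.960 + 1.282 = 3.242.
(Lower-tail contribution to power is negligible for δ > 0.)
δ = d·√(n/2) ⇒ d = δ/√(n/2) = 3.242/√(205/2) = 0.3202.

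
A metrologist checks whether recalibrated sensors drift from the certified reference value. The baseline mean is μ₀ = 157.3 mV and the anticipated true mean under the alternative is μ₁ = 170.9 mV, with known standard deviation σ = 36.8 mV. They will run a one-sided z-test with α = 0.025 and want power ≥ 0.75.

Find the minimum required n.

n = 51

Standardized effect: d = |μ₁ − μ₀| / σ = |170.9 − 157.3| / 36.8 = 0.3696
Set Φ(δ − 1.960) = 0.75; then δ − 1.960 = Φ⁻¹(0.75) = 0.674, giving δ = 2.634.
δ = d·√n ⇒ n = (δ/d)² = (2.634 / 0.3696)² = 50.82.
Round up to the next whole unit.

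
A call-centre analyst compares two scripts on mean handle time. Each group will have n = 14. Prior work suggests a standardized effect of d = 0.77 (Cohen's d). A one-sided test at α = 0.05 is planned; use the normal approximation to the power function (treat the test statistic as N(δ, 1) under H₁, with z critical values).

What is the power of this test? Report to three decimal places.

Power ≈ 0.653

Noncentrality parameter: δ = d·√(n/2) = 0.77 × √(14/2) = 2.0372
Critical value for a one-sided test at α = 0.05: z_α = 1.645.
Power = Φ(δ − 1.645) = Φ(0.392) = 0.6526.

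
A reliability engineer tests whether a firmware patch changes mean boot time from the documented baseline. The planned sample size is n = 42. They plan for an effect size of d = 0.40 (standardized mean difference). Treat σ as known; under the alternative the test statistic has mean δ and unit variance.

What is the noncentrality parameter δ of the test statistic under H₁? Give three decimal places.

δ = d·√n = 0.40 × √42 = 2.5923

δ ≈ 2.592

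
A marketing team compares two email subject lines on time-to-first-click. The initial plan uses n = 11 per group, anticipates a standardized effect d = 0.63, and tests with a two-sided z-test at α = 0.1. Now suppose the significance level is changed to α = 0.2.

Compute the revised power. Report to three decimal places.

Power ≈ 0.581

δ = d·√(n/2) = 0.63 × √(11/2) = 1.4775 (unchanged). New critical value: z_{0.1} = 1.282.
Revised power = Φ(δ − 1.282) + Φ(−δ − 1.282) = Φ(0.196) + Φ(-2.759) = 0.5777 + 0.0029 = 0.5806.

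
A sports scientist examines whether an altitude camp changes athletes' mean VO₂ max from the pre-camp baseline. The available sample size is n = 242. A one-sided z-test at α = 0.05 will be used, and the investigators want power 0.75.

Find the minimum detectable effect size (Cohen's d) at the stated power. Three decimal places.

Need Φ(δ − 1.645) = 0.75, so δ = 1.645 + 0.674 = 2.319.
δ = d·√n ⇒ d = δ/√n = 2.319/√242 = 0.1491.

d ≈ 0.149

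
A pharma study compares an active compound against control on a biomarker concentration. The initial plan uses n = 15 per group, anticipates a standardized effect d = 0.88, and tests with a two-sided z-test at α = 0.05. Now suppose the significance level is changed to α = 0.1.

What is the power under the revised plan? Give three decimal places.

Power ≈ 0.778

δ = d·√(n/2) = 0.88 × √(15/2) = 2.4100 (unchanged). New critical value: z_{0.05} = 1.645.
Revised power = Φ(δ − 1.645) + Φ(−δ − 1.645) = Φ(0.765) + Φ(-4.055) = 0.7779 + 0.0000 = 0.7779.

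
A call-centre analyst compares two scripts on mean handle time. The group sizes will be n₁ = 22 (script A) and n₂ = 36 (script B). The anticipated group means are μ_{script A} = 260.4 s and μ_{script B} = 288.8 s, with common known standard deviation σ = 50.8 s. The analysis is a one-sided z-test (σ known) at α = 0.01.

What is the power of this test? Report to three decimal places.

Standardized effect: d = |μ_{script A} − μ_{script B}| / σ = |260.4 − 288.8| / 50.8 = 0.5591
Noncentrality parameter: δ = d / √(1/n₁ + 1/n₂) = 0.5591 / √(1/22 + 1/36) = 2.0659
Critical value for a one-sided test at α = 0.01: z_α = 2.326.
Power = Φ(δ − 2.326) = Φ(-0.260) = 0.3972.

Power ≈ 0.397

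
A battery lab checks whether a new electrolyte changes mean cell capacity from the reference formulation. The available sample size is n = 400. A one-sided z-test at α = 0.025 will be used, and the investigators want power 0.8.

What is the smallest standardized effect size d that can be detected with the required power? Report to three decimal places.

Need Φ(δ − 1.960) = 0.8, so δ = 1.960 + 0.842 = 2.802.
δ = d·√n ⇒ d = δ/√n = 2.802/√400 = 0.1401.

d ≈ 0.140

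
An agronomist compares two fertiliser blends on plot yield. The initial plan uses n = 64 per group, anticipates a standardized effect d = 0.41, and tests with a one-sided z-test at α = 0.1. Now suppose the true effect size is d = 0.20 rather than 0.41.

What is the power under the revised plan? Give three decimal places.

Power ≈ 0.440

With d = 0.20: δ = d·√(n/2) = 0.20 × √(64/2) = 1.1314. Critical value z_{0.1} = 1.282.
Revised power = Φ(δ − 1.282) = Φ(-0.150) = 0.4403.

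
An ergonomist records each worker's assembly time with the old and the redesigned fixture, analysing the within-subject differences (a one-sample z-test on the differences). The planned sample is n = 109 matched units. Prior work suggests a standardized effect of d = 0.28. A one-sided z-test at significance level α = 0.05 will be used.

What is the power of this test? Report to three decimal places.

Power ≈ 0.899

Noncentrality parameter: δ = d·√n = 0.28 × √109 = 2.9233
Critical value for a one-sided test at α = 0.05: z_α = 1.645.
Power = Φ(δ − 1.645) = Φ(1.278) = 0.8995.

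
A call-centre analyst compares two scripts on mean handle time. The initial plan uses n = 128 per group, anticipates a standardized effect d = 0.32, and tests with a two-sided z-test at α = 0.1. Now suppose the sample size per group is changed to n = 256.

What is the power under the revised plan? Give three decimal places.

With n = 256 per group: δ = d·√(n/2) = 0.32 × √(256/2) = 3.6204. Critical value z_{0.05} = 1.645.
Revised power = Φ(δ − 1.645) + Φ(−δ − 1.645) = Φ(1.976) + Φ(-5.265) = 0.9759 + 0.0000 = 0.9759.

Power ≈ 0.976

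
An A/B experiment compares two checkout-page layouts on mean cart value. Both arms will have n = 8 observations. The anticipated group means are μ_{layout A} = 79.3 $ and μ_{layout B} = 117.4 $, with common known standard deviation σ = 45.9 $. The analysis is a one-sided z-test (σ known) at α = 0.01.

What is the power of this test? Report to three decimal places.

Power ≈ 0.253

Standardized effect: d = |μ_{layout A} − μ_{layout B}| / σ = |79.3 − 117.4| / 45.9 = 0.8301
Noncentrality parameter: δ = d·√(n/2) = 0.8301 × √(8/2) = 1.6601
One-sided α = 0.01 → critical value z_{0.01} = 2.326.
Power = Φ(δ − 2.326) = Φ(-0.666) = 0.2526.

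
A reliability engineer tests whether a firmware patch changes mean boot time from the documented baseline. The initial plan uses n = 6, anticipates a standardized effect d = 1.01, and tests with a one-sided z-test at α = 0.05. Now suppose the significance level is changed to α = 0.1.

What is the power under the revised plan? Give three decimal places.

δ = d·√n = 1.01 × √6 = 2.4740 (unchanged). New critical value: z_{0.1} = 1.282.
Revised power = Φ(δ − 1.282) = Φ(1.192) = 0.8835.

Power ≈ 0.883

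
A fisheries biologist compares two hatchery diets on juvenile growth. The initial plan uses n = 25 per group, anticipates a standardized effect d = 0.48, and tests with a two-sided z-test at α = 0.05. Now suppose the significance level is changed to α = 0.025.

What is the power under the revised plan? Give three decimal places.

Power ≈ 0.293

δ = d·√(n/2) = 0.48 × √(25/2) = 1.6971 (unchanged). New critical value: z_{0.0125} = 2.241.
Revised power = Φ(δ − 2.241) + Φ(−δ − 2.241) = Φ(-0.544) + Φ(-3.938) = 0.2931 + 0.0000 = 0.2931.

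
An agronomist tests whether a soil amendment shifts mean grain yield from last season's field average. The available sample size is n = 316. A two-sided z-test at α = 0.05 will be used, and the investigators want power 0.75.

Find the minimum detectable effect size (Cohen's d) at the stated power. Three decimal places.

Need Φ(δ − 1.960) = 0.75, so δ = 1.960 + 0.674 = 2.634.
(The second rejection-region term Φ(−δ − z_{α/2}) is negligible and dropped.)
δ = d·√n ⇒ d = δ/√n = 2.634/√316 = 0.1482.

d ≈ 0.148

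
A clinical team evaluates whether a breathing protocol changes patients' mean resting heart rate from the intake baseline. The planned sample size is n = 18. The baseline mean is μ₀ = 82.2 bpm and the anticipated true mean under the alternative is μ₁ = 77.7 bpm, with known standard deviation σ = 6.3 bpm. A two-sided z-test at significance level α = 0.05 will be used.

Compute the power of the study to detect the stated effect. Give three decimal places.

Standardized effect: d = |μ₁ − μ₀| / σ = |77.7 − 82.2| / 6.3 = 0.7143
Noncentrality parameter: δ = d·√n = 0.7143 × √18 = 3.0305
Critical value for a two-sided test at α = 0.05: z_{α/2} = 1.960.
Power = Φ(δ − 1.960) + Φ(−δ − 1.960) = Φ(1.070) + Φ(-4.990) = 0.8578 + 0.0000 = 0.8578.

Power ≈ 0.858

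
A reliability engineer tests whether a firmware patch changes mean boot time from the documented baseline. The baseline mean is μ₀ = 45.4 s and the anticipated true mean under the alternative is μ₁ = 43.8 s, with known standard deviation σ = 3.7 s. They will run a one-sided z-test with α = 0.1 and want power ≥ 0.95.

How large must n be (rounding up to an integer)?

Standardized effect: d = |μ₁ − μ₀| / σ = |43.8 − 45.4| / 3.7 = 0.4324
For power 0.95 need Φ(δ − z_{0.1}) = 0.95, so δ = z_{0.1} + z_{0.05} = 1.282 + 1.645 = 2.926.
δ = d·√n ⇒ n = (δ/d)² = (2.926 / 0.4324)² = 45.80.
Rounding up, n = 46.

n = 46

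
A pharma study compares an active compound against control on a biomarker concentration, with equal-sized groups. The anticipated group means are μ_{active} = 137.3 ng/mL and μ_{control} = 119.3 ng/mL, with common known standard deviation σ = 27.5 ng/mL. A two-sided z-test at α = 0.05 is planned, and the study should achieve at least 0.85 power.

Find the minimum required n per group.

n = 42 per group

Standardized effect: d = |μ_{active} − μ_{control}| / σ = |137.3 − 119.3| / 27.5 = 0.6545
For power 0.85 need Φ(δ − z_{0.025}) = 0.85, so δ = z_{0.025} + z_{0.15} = 1.960 + 1.036 = 2.996.
(For δ > 0 the lower-tail rejection region contributes negligibly to power, so the one-term inversion is standard.)
δ = d·√(n/2) ⇒ n = 2(δ/d)² = 2 × (2.996 / 0.6545)² = 41.91.
Round up to the next whole unit.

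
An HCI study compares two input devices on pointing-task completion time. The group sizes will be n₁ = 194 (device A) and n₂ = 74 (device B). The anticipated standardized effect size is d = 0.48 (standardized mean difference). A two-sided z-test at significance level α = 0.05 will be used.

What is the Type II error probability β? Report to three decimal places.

β ≈ 0.060

Noncentrality parameter: δ = d / √(1/n₁ + 1/n₂) = 0.48 / √(1/194 + 1/74) = 3.5131
Two-sided α = 0.05 → critical value z_{0.025} = 1.960.
Power = Φ(δ − 1.960) + Φ(−δ − 1.960) = Φ(1.553) + Φ(-5.473) = 0.9398 + 0.0000 = 0.9398.
Type II error: β = 1 − power = 1 − 0.9398 = 0.0602.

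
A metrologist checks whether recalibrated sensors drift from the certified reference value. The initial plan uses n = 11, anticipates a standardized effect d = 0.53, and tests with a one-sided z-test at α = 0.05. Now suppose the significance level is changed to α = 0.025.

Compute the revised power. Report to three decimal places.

δ = d·√n = 0.53 × √11 = 1.7578 (unchanged). New critical value: z_{0.025} = 1.960.
Revised power = Φ(δ − 1.960) = Φ(-0.202) = 0.4199.

Power ≈ 0.420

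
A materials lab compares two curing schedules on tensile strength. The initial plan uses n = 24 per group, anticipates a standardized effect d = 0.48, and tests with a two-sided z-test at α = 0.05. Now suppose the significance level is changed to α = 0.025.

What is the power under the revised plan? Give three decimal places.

Power ≈ 0.281

δ = d·√(n/2) = 0.48 × √(24/2) = 1.6628 (unchanged). New critical value: z_{0.0125} = 2.241.
Revised power = Φ(δ − 2.241) + Φ(−δ − 2.241) = Φ(-0.579) + Φ(-3.904) = 0.2814 + 0.0000 = 0.2815.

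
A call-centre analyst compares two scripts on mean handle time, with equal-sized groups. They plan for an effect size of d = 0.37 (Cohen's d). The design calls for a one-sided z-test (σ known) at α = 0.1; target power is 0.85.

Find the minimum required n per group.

n = 79 per group

For power 0.85 need Φ(δ − z_{0.1}) = 0.85, so δ = z_{0.1} + z_{0.15} = 1.282 + 1.036 = 2.318.
δ = d·√(n/2) ⇒ n = 2(δ/d)² = 2 × (2.318 / 0.37)² = 78.50.
Round up to the next whole unit.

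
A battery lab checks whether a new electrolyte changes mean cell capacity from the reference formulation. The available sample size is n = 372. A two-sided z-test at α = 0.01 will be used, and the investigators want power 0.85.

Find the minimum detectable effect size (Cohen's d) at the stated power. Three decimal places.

Required noncentrality: δ = z_{0.005} + z_{0.15} = 2.576 + 1.036 = 3.612.
(Lower-tail contribution to power is negligible for δ > 0.)
δ = d·√n ⇒ d = δ/√n = 3.612/√372 = 0.1873.

d ≈ 0.187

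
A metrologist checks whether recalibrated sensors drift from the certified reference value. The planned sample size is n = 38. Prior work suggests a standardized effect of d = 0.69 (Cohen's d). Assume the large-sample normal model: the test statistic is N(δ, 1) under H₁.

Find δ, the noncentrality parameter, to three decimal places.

δ = d·√n = 0.69 × √38 = 4.2534

δ ≈ 4.253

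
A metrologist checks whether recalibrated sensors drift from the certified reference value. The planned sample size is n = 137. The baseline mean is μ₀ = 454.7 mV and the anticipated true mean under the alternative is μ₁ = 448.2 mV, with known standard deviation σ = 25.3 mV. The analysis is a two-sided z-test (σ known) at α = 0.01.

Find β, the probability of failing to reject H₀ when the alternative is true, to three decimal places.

β ≈ 0.333

Standardized effect: d = |μ₁ − μ₀| / σ = |448.2 − 454.7| / 25.3 = 0.2569
Noncentrality parameter: δ = d·√n = 0.2569 × √137 = 3.0071
Critical value for a two-sided test at α = 0.01: z_{α/2} = 2.576.
Power = Φ(δ − 2.576) + Φ(−δ − 2.576) = Φ(0.431) + Φ(-5.583) = 0.6669 + 0.0000 = 0.6669.
Type II error: β = 1 − power = 1 − 0.6669 = 0.3331.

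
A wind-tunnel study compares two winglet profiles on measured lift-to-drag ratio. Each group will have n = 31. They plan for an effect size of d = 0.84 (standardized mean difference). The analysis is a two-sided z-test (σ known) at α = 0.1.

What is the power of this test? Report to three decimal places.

Noncentrality parameter: δ = d·√(n/2) = 0.84 × √(31/2) = 3.3071
Two-sided α = 0.1 → critical value z_{0.05} = 1.645.
Power = Φ(δ − 1.645) + Φ(−δ − 1.645) = Φ(1.662) + Φ(-4.952) = 0.9518 + 0.0000 = 0.9518.

Power ≈ 0.952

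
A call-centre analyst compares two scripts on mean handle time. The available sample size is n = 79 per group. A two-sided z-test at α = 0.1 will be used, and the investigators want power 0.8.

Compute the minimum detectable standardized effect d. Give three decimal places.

Need Φ(δ − 1.645) = 0.8, so δ = 1.645 + 0.842 = 2.486.
(The second rejection-region term Φ(−δ − z_{α/2}) is negligible and dropped.)
δ = d·√(n/2) ⇒ d = δ/√(n/2) = 2.486/√(79/2) = 0.3956.

d ≈ 0.396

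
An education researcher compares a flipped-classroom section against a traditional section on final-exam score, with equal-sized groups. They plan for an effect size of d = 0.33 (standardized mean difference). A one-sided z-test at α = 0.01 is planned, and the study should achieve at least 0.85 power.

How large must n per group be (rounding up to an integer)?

For power 0.85 need Φ(δ − z_{0.01}) = 0.85, so δ = z_{0.01} + z_{0.15} = 2.326 + 1.036 = 3.363.
δ = d·√(n/2) ⇒ n = 2(δ/d)² = 2 × (3.363 / 0.33)² = 207.68.
Round up to the next whole unit.

n = 208 per group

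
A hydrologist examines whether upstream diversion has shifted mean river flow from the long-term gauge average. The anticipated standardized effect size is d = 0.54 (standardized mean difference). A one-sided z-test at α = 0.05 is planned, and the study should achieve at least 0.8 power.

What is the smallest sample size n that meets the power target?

n = 22

Set Φ(δ − 1.645) = 0.8; then δ − 1.645 = Φ⁻¹(0.8) = 0.842, giving δ = 2.486.
δ = d·√n ⇒ n = (δ/d)² = (2.486 / 0.54)² = 21.20.
Rounding up, n = 22.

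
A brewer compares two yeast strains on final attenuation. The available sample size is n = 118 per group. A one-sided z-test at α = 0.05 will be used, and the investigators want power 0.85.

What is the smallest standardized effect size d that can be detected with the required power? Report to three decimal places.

d ≈ 0.349

Required noncentrality: δ = z_{0.05} + z_{0.15} = 1.645 + 1.036 = 2.681.
δ = d·√(n/2) ⇒ d = δ/√(n/2) = 2.681/√(118/2) = 0.3491.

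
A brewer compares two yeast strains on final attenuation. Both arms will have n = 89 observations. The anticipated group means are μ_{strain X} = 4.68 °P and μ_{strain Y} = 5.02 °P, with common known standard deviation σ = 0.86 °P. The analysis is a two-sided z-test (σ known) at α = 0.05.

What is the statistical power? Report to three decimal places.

Standardized effect: d = |μ_{strain X} − μ_{strain Y}| / σ = |4.68 − 5.02| / 0.86 = 0.3953
Noncentrality parameter: λ = d·√(n/2) = 0.3953 × √(89/2) = 2.6373
Critical value for a two-sided test at α = 0.05: z_{α/2} = 1.960.
Power = Φ(λ − 1.960) + Φ(−λ − 1.960) = Φ(0.677) + Φ(-4.597) = 0.7509 + 0.0000 = 0.7509.

Power ≈ 0.751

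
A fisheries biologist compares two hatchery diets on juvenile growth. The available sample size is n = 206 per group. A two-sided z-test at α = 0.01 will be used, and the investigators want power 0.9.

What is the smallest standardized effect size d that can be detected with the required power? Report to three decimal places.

d ≈ 0.380

Required noncentrality: δ = z_{0.005} + z_{0.10} = 2.576 + 1.282 = 3.857.
(Lower-tail contribution to power is negligible for δ > 0.)
δ = d·√(n/2) ⇒ d = δ/√(n/2) = 3.857/√(206/2) = 0.3801.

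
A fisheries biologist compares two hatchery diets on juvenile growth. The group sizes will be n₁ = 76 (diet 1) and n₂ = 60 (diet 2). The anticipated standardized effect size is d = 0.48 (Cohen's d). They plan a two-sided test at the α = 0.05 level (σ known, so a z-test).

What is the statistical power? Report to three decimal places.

Power ≈ 0.794

Noncentrality parameter: δ = d / √(1/n₁ + 1/n₂) = 0.48 / √(1/76 + 1/60) = 2.7794
Two-sided α = 0.05 → critical value z_{0.025} = 1.960.
Power = Φ(δ − 1.960) + Φ(−δ − 1.960) = Φ(0.819) + Φ(-4.739) = 0.7937 + 0.0000 = 0.7937.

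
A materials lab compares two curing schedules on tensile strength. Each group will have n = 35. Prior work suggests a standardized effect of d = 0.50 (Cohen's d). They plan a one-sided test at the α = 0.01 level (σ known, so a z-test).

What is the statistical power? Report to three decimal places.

Power ≈ 0.407

Noncentrality parameter: δ = d·√(n/2) = 0.50 × √(35/2) = 2.0917
One-sided α = 0.01 → critical value z_{0.01} = 2.326.
Power = P(Z > 2.326 − δ) = Φ(-0.235) = 0.4072.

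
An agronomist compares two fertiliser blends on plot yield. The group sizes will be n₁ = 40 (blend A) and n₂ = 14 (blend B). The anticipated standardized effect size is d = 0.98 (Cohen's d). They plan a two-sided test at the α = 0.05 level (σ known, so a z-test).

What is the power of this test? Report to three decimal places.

Noncentrality parameter: δ = d / √(1/n₁ + 1/n₂) = 0.98 / √(1/40 + 1/14) = 3.1559
Two-sided α = 0.05 → critical value z_{0.025} = 1.960.
Power = Φ(δ − 1.960) + Φ(−δ − 1.960) = Φ(1.196) + Φ(-5.116) = 0.8841 + 0.0000 = 0.8841.

Power ≈ 0.884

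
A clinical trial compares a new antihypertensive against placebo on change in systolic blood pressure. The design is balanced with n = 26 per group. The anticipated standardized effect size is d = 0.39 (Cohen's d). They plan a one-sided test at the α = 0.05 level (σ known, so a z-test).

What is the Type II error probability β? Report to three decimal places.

β ≈ 0.594

Noncentrality parameter: δ = d·√(n/2) = 0.39 × √(26/2) = 1.4062
One-sided α = 0.05 → critical value z_{0.05} = 1.645.
Power = Φ(δ − 1.645) = Φ(-0.239) = 0.4057.
Type II error: β = 1 − power = 1 − 0.4057 = 0.5943.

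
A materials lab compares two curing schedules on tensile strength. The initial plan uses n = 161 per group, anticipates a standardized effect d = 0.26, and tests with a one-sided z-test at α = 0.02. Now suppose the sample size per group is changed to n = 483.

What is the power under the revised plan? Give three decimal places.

With n = 483 per group: δ = d·√(n/2) = 0.26 × √(483/2) = 4.0405. Critical value z_{0.02} = 2.054.
Revised power = P(Z > 2.054 − δ) = Φ(1.987) = 0.9765.

Power ≈ 0.977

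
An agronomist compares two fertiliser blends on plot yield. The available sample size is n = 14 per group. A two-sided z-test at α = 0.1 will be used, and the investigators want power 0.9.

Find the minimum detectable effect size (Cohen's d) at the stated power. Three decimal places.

Required noncentrality: δ = z_{0.05} + z_{0.10} = 1.645 + 1.282 = 2.926.
(The second rejection-region term Φ(−δ − z_{α/2}) is negligible and dropped.)
δ = d·√(n/2) ⇒ d = δ/√(n/2) = 2.926/√(14/2) = 1.1061.

d ≈ 1.106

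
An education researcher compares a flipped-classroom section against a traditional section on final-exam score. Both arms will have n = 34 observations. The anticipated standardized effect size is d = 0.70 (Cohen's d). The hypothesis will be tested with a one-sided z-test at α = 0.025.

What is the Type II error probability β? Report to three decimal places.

Noncentrality parameter: δ = d·√(n/2) = 0.70 × √(34/2) = 2.8862
Critical value for a one-sided test at α = 0.025: z_α = 1.960.
Power = Φ(δ − 1.960) = Φ(0.926) = 0.8228.
Type II error: β = 1 − power = 1 − 0.8228 = 0.1772.

β ≈ 0.177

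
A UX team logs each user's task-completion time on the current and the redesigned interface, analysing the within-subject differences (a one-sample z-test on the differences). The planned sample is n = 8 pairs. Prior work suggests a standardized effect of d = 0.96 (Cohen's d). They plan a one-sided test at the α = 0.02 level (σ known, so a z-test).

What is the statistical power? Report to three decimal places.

Noncentrality parameter: δ = d·√n = 0.96 × √8 = 2.7153
One-sided α = 0.02 → critical value z_{0.02} = 2.054.
Power = P(Z > 2.054 − δ) = Φ(0.662) = 0.7459.

Power ≈ 0.746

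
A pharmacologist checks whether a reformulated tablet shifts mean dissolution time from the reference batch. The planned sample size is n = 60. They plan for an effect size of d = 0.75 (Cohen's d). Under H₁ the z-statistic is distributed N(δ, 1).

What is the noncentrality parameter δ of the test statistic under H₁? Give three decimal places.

δ = d·√n = 0.75 × √60 = 5.8095

δ ≈ 5.809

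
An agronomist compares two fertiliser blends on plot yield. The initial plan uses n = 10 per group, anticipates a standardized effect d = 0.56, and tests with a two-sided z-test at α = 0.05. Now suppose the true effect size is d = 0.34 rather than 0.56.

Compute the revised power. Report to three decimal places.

Power ≈ 0.118

With d = 0.34: δ = d·√(n/2) = 0.34 × √(10/2) = 0.7603. Critical value z_{0.025} = 1.960.
Revised power = Φ(δ − 1.960) + Φ(−δ − 1.960) = Φ(-1.200) + Φ(-2.720) = 0.1151 + 0.0033 = 0.1184.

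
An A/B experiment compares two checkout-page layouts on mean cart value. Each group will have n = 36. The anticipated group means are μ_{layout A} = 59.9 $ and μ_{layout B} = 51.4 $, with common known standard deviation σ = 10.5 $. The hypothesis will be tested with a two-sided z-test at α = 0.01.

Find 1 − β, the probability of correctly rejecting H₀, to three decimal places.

Standardized effect: d = |μ_{layout A} − μ_{layout B}| / σ = |59.9 − 51.4| / 10.5 = 0.8095
Noncentrality parameter: δ = d·√(n/2) = 0.8095 × √(36/2) = 3.4345
Critical value for a two-sided test at α = 0.01: z_{α/2} = 2.576.
Power = Φ(δ − 2.576) + Φ(−δ − 2.576) = Φ(0.859) + Φ(-6.010) = 0.8047 + 0.0000 = 0.8047.

Power ≈ 0.805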